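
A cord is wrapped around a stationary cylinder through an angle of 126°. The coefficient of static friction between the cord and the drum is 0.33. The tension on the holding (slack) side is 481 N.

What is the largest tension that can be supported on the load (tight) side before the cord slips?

T_max ≈ 994 N

At impending slip the capstan equation gives T₂/T₁ = e^{μβ} with β in radians.
β = 126° × π/180 = 2.199 rad.
e^{μβ} = e^{0.33×2.199} = 2.066.
T₂ = T₁ · e^{μβ} = 481 × 2.066 = 994 N.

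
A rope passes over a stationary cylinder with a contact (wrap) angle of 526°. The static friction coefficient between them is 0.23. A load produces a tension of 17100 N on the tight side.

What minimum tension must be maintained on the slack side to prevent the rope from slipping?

Capstan equation at impending slip: T_tight/T_slack = e^{μβ}.
β = 526° = 9.18 rad; e^{μβ} = e^{0.23×9.18} = 8.261.
T_slack = T_tight / e^{μβ} = 17100 / 8.261 = 2070 N.

T_min ≈ 2070 N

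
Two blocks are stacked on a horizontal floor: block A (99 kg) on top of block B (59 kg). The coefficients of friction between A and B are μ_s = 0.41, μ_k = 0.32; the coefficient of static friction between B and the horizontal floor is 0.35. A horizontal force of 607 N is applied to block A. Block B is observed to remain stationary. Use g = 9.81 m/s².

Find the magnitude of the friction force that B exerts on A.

Between the blocks, N₁ = m_A g = 971.2 N.
Maximum static friction on A from B: μ_s N₁ = 0.41×971.2 = 398.2 N.
P = 607 N exceeds that limit, so A slips over B and the interface friction becomes kinetic: f₁ = μ_k N₁ = 0.32×971.2 = 311 N.
B experiences an equal 311 N forward from A (third law). B is in equilibrium, so the floor supplies f₂ = 311 N of static friction (limit μ_s(m_A+m_B)g = 542.5 N, not exceeded).

f ≈ 311 N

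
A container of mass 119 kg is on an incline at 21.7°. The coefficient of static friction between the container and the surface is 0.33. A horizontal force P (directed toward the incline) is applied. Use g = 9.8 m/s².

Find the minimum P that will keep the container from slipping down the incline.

The container tends to slide down (tan θ > μ_s), so at the point of impending slip friction acts up-slope at its limit: f = μ_s N.
Perpendicular to the incline: N = m g cos θ + P sin θ.
Along the incline: P cos θ + μ_s N = m g sin θ, i.e. P cos θ + μ_s (m g cos θ + P sin θ) = m g sin θ.
Solving, P (cos θ + μ_s sin θ) = m g (sin θ − μ_s cos θ), so P = 1170×0.06313/1.051 = 70 N.

P_min ≈ 70 N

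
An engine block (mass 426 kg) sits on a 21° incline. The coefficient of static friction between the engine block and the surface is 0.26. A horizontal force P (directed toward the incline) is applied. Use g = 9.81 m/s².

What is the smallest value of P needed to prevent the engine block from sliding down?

The engine block tends to slide down (tan θ > μ_s), so at the point of impending slip friction acts up-slope at its limit: f = μ_s N.
Perpendicular to the incline: N = m g cos θ + P sin θ.
Along the incline: P cos θ + μ_s N = m g sin θ, i.e. P cos θ + μ_s (m g cos θ + P sin θ) = m g sin θ.
Solving, P (cos θ + μ_s sin θ) = m g (sin θ − μ_s cos θ), so P = 4180×0.1156/1.027 = 471 N.

P_min ≈ 471 N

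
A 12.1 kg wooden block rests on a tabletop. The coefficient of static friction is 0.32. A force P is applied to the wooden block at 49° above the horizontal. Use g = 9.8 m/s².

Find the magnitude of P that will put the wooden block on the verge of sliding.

P ≈ 42.3 N

N = m g − P sin α (the pull lifts the wooden block).
At impending slip, P cos α = μ_s N = μ_s (m g − P sin α).
Solving: P (cos α + μ_s sin α) = μ_s m g → P = 0.32×119/(cos 49° + 0.32 sin 49°) = 37.9/0.8976 = 42.3 N.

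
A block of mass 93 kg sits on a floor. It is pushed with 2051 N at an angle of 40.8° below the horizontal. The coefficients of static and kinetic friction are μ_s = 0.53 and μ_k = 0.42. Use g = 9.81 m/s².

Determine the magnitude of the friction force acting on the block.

f ≈ 946 N

N = m g + P sin α = 912.3 + 2051×sin 40.8° = 2252 N.
For equilibrium, f = P cos α = 2051×cos 40.8° = 1553 N.
μ_s N = 0.53 × 2252 = 1194 N.
1553 > 1194 N → the block slides; f = μ_k N = 0.42×2252 = 946 N.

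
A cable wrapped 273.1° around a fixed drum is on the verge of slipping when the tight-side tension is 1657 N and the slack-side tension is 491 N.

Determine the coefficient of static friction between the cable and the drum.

T₂/T₁ = e^{μβ} → μ = ln(T₂/T₁)/β.
β = 273.1° = 4.766 rad.
μ = ln(1657/491)/4.766 = ln(3.375)/4.766 = 0.255.

μ ≈ 0.255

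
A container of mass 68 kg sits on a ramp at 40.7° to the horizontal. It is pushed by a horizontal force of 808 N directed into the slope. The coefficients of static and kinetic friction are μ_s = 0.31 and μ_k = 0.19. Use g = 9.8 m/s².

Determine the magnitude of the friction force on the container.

f ≈ 178 N (down the incline)

Resolve perpendicular to the incline: N = m g cos θ + P sin θ = 68×9.8×cos 40.7° + 808×sin 40.7° = 1032 N.
Along the incline, the net driving force (taking up-slope positive) is P cos θ − m g sin θ = 612.6 − 434.6 = 178 N, so equilibrium requires friction f = -178 N (down-slope).
Maximum static friction: μ_s N = 0.31 × 1032 = 320 N.
|f_req| = 178 ≤ 320 N → the container is in equilibrium; friction equals the required value.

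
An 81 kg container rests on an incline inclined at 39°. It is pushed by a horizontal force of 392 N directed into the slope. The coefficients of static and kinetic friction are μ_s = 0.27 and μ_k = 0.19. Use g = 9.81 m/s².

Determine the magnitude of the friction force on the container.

f ≈ 195 N (up the incline)

Normal direction: N = m g cos θ + P sin θ = 864.2 N.
Along the incline, the net driving force (taking up-slope positive) is P cos θ − m g sin θ = 304.6 − 500.1 = -195.4 N, so equilibrium requires friction f = 195.4 N (up-slope).
The limit of static friction is μ_s N = 233.3 N.
Since 195.4 N is within the 233.3 N limit, the container stays put and friction is exactly 195 N.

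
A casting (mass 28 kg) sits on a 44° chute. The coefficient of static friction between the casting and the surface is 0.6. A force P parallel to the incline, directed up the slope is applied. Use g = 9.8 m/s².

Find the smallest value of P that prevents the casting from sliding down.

The casting tends to slide down (tan θ > μ_s), so at the point of impending slip friction acts up-slope at its limit: f = μ_s N.
P is parallel to the surface, so N = m g cos θ = 197 N.
Along the incline: P + μ_s N = m g sin θ, so P = 191 − 0.6×197 = 72.2 N.

P_min ≈ 72.2 N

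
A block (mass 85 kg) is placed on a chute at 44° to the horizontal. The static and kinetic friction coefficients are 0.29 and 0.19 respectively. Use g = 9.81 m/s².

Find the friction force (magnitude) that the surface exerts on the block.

Perpendicular to the surface, N = m g cos θ = 85·9.81·cos 44° = 599.8 N.
For equilibrium along the incline, friction must balance the weight component: f = m g sin θ = 579.2 N up the slope.
Static friction can supply at most μ_s N = 173.9 N.
|579.2| exceeds 173.9 N, so the block slips down-slope; friction is kinetic, f = μ_k N = 0.19×599.8 = 114 N.

f ≈ 114 N (up the incline)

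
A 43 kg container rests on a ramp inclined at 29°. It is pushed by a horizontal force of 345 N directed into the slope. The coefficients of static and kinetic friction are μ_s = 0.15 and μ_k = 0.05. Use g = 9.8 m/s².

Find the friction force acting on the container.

f ≈ 26.8 N (down the incline)

The horizontal push has a component P sin θ into the surface, so N = m g cos θ + P sin θ = 368.6 + 167.3 = 535.8 N.
Along the incline, the net driving force (taking up-slope positive) is P cos θ − m g sin θ = 301.7 − 204.3 = 97.45 N, so equilibrium requires friction f = -97.45 N (down-slope).
The limit of static friction is μ_s N = 80.37 N.
The required 97.45 N exceeds the static limit, so the container slides up-slope and f = μ_k N = 0.05×535.8 = 26.8 N.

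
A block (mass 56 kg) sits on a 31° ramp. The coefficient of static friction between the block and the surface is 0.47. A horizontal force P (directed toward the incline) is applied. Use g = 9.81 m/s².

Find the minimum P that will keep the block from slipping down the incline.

The block tends to slide down (tan θ > μ_s), so at the point of impending slip friction acts up-slope at its limit: f = μ_s N.
Perpendicular to the incline: N = m g cos θ + P sin θ.
Along the incline: P cos θ + μ_s N = m g sin θ, i.e. P cos θ + μ_s (m g cos θ + P sin θ) = m g sin θ.
Solving, P (cos θ + μ_s sin θ) = m g (sin θ − μ_s cos θ), so P = 549×0.1122/1.099 = 56.1 N.

P_min ≈ 56.1 N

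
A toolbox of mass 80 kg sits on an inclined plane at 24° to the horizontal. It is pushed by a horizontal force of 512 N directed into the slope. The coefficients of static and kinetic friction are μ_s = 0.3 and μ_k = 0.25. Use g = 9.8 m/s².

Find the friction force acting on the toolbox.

Normal direction: N = m g cos θ + P sin θ = 924.5 N.
Along the incline, the net driving force (taking up-slope positive) is P cos θ − m g sin θ = 467.7 − 318.9 = 148.9 N, so equilibrium requires friction f = -148.9 N (down-slope).
Maximum static friction: μ_s N = 0.3 × 924.5 = 277.3 N.
|f_req| = 148.9 ≤ 277.3 N → the toolbox is in equilibrium; friction equals the required value.

f ≈ 149 N (down the incline)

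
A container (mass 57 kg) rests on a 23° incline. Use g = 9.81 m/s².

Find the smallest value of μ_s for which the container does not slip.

At the slip threshold m g sin θ = μ_s m g cos θ, so μ_s,min = tan θ.
μ_s,min = tan 23° = 0.424.

μ_s,min ≈ 0.424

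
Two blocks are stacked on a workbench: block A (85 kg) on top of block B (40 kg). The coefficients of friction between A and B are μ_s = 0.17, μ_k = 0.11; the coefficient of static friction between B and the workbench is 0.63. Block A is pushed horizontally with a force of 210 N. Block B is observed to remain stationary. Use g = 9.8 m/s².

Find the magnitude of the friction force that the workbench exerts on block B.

Normal force at the A–B interface: N₁ = m_A g = 833 N.
Maximum static friction on A from B: μ_s N₁ = 0.17×833 = 141.6 N.
P = 210 N exceeds that limit, so A slips over B and the interface friction becomes kinetic: f₁ = μ_k N₁ = 0.11×833 = 91.6 N.
By Newton's third law B feels 91.6 N forward from A. With B stationary, the floor's static friction on B balances it: f₂ = 91.6 N (well within μ_s(m_A+m_B)g = 771.8 N).

f ≈ 91.6 N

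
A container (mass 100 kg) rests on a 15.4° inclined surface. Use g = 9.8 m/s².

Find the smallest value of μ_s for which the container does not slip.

μ_s,min ≈ 0.275

At the slip threshold m g sin θ = μ_s m g cos θ, so μ_s,min = tan θ.
μ_s,min = tan 15.4° = 0.275.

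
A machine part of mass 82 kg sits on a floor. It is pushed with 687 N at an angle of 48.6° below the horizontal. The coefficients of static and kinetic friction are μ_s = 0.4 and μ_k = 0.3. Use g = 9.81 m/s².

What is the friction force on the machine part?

f ≈ 454 N

N = m g + P sin α = 804.4 + 687×sin 48.6° = 1320 N.
For equilibrium, f = P cos α = 687×cos 48.6° = 454.3 N.
μ_s N = 0.4 × 1320 = 527.9 N.
Since 454.3 N does not exceed the limit, the machine part stays at rest and f = 454 N.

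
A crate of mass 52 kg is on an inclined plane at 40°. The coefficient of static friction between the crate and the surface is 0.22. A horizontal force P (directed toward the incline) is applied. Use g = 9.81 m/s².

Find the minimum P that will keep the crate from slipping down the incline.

P_min ≈ 267 N

The crate tends to slide down (tan θ > μ_s), so at the point of impending slip friction acts up-slope at its limit: f = μ_s N.
Perpendicular to the incline: N = m g cos θ + P sin θ.
Along the incline: P cos θ + μ_s N = m g sin θ, i.e. P cos θ + μ_s (m g cos θ + P sin θ) = m g sin θ.
Solving, P (cos θ + μ_s sin θ) = m g (sin θ − μ_s cos θ), so P = 510×0.4743/0.9075 = 267 N.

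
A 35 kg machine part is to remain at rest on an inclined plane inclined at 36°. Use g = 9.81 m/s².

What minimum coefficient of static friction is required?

μ_s,min ≈ 0.727

At the slip threshold m g sin θ = μ_s m g cos θ, so μ_s,min = tan θ.
μ_s,min = tan 36° = 0.727.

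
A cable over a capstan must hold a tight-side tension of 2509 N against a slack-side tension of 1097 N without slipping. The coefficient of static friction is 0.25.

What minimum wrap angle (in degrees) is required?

β_min ≈ 190°

T₂/T₁ = e^{μβ} → β = ln(T₂/T₁)/μ.
β = ln(2509/1097)/0.25 = 0.8273/0.25 = 3.309 rad.
In degrees: β = 3.309 × 180/π = 190°.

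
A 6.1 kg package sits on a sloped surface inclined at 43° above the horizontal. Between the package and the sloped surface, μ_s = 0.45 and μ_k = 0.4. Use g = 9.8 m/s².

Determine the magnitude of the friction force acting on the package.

f ≈ 17.5 N (up the incline)

Perpendicular to the surface, N = m g cos θ = 6.1·9.8·cos 43° = 43.72 N.
Along the slope the weight component is m g sin θ = 40.77 N; friction must supply exactly this, acting up-slope.
Maximum static friction available: μ_s N = 0.45 × 43.72 = 19.67 N.
|40.77| exceeds 19.67 N, so the package slips down-slope; friction is kinetic, f = μ_k N = 0.4×43.72 = 17.5 N.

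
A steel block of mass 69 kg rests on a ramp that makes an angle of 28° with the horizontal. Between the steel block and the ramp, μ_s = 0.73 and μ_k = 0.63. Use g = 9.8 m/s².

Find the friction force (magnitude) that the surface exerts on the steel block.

Normal force: N = m g cos θ = 69 × 9.8 × cos 28° = 597 N.
Along the slope the weight component is m g sin θ = 317.5 N; friction must supply exactly this, acting up-slope.
The static-friction ceiling is μ_s N = 0.73 × 597 = 435.8 N.
Since |317.5| ≤ 435.8 N, the steel block remains in static equilibrium and friction takes exactly the required value.

f ≈ 317 N (up the incline)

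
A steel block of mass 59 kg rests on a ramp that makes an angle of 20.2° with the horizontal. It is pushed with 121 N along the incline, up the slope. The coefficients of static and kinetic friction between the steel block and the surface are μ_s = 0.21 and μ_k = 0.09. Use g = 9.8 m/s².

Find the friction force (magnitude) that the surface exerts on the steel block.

f ≈ 78.7 N (up the incline)

The normal reaction is N = m g cos θ = 542.6 N.
For equilibrium along the incline the friction force must supply f = m g sin θ − P = 199.7 − 121 = 78.65 N (positive meaning up-slope).
Static friction can supply at most μ_s N = 114 N.
Since |78.65| ≤ 114 N, the steel block remains in static equilibrium and friction takes exactly the required value.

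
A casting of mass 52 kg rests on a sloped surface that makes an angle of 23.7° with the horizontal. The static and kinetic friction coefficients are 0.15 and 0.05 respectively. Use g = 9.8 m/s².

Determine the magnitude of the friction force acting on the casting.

The normal reaction is N = m g cos θ = 466.6 N.
For equilibrium along the incline, friction must balance the weight component: f = m g sin θ = 204.8 N up the slope.
The static-friction ceiling is μ_s N = 0.15 × 466.6 = 69.99 N.
|204.8| exceeds 69.99 N, so the casting slips down-slope; friction is kinetic, f = μ_k N = 0.05×466.6 = 23.3 N.

f ≈ 23.3 N (up the incline)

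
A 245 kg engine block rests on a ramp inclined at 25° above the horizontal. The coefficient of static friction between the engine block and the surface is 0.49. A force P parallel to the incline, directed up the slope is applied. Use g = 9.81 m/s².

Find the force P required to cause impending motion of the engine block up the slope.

At impending motion up the slope, friction acts down-slope at its limit: f = μ_s N.
P is parallel to the surface, so N = m g cos θ = 2180 N.
Along the incline: P = m g sin θ + μ_s N = 1020 + 0.49×2180 = 2080 N.

P ≈ 2080 N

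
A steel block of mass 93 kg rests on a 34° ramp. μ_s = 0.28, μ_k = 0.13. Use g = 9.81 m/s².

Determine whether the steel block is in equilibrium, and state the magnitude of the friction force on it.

N = m g cos θ = 756 N.
Down-slope weight component: m g sin θ = 510 N.
μ_s N = 212 N.
510 > 212 N, so it slides; kinetic friction f = μ_k N = 0.13×756 = 98.3 N.

f ≈ 98.3 N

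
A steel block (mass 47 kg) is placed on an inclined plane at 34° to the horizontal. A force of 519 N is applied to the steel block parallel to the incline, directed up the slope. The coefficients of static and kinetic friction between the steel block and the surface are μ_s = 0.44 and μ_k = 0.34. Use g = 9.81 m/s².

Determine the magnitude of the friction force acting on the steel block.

f ≈ 130 N (down the incline)

Normal force: N = m g cos θ = 47 × 9.81 × cos 34° = 382.2 N.
Parallel to the incline, ΣF = 0 gives f = m g sin θ − P = 257.8 − 519 = -261.2 N (up-slope positive).
Maximum static friction available: μ_s N = 0.44 × 382.2 = 168.2 N.
Since |-261.2| > 168.2 N, static friction cannot hold it; the steel block slides up the incline and kinetic friction applies: f = μ_k N = 0.34 × 382.2 = 130 N.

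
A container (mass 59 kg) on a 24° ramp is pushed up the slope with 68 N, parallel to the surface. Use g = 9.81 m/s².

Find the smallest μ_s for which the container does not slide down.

N = m g cos θ = 528.8 N.
Friction must make up the shortfall along the incline: f = m g sin θ − P = 235.4 − 68 = 167.4 N.
At the threshold f = μ_s N, so μ_s,min = 167.4/528.8 = 0.317.

μ_s,min ≈ 0.317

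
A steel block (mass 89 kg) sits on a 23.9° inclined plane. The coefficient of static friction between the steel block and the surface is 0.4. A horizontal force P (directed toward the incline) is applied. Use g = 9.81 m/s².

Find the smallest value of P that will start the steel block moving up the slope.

At impending motion up the slope, friction acts down-slope at its limit: f = μ_s N.
Perpendicular to the incline: N = m g cos θ + P sin θ.
Along the incline: P cos θ = m g sin θ + μ_s N = m g sin θ + μ_s (m g cos θ + P sin θ).
Solving, P (cos θ − μ_s sin θ) = m g (sin θ + μ_s cos θ), so P = 89×9.81×(sin 23.9° + 0.4 cos 23.9°)/(cos 23.9° − 0.4 sin 23.9°) = 873×0.7708/0.7522 = 895 N.

P ≈ 895 N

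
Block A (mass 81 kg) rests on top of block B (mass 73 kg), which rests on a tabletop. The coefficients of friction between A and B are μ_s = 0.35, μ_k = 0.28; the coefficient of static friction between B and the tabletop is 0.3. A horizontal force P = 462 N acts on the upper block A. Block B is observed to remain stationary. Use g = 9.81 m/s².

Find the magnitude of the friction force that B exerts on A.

f ≈ 222 N

Between the blocks, N₁ = m_A g = 794.6 N.
So the A–B interface can sustain at most μ_s N₁ = 278.1 N of static friction.
P = 462 N exceeds that limit, so A slips over B and the interface friction becomes kinetic: f₁ = μ_k N₁ = 0.28×794.6 = 222 N.
B experiences an equal 222 N forward from A (third law). B is in equilibrium, so the floor supplies f₂ = 222 N of static friction (limit μ_s(m_A+m_B)g = 453.2 N, not exceeded).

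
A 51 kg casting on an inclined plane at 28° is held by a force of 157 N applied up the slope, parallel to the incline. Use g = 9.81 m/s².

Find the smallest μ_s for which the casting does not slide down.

N = m g cos θ = 441.7 N.
Friction must make up the shortfall along the incline: f = m g sin θ − P = 234.9 − 157 = 77.88 N.
At the threshold f = μ_s N, so μ_s,min = 77.88/441.7 = 0.176.

μ_s,min ≈ 0.176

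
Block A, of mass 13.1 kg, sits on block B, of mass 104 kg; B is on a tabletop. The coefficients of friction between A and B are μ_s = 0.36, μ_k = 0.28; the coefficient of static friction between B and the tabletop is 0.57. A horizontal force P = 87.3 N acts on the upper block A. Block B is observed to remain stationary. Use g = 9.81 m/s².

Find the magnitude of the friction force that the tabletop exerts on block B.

f ≈ 36 N

Between the blocks, N₁ = m_A g = 128.5 N.
So the A–B interface can sustain at most μ_s N₁ = 46.26 N of static friction.
P = 87.3 N exceeds that limit, so A slips over B and the interface friction becomes kinetic: f₁ = μ_k N₁ = 0.28×128.5 = 36 N.
B experiences an equal 36 N forward from A (third law). B is in equilibrium, so the floor supplies f₂ = 36 N of static friction (limit μ_s(m_A+m_B)g = 654.8 N, not exceeded).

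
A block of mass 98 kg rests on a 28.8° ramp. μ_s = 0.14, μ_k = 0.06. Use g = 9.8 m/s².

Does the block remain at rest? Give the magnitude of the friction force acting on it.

N = m g cos θ = 842 N.
Down-slope weight component: m g sin θ = 463 N.
μ_s N = 118 N.
463 > 118 N, so it slides; kinetic friction f = μ_k N = 0.06×842 = 50.5 N.

f ≈ 50.5 N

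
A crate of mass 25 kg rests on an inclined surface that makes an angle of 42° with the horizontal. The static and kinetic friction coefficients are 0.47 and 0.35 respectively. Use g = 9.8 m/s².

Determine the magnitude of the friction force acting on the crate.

Perpendicular to the surface, N = m g cos θ = 25·9.8·cos 42° = 182.1 N.
Along the slope the weight component is m g sin θ = 163.9 N; friction must supply exactly this, acting up-slope.
The static-friction ceiling is μ_s N = 0.47 × 182.1 = 85.57 N.
Since |163.9| > 85.57 N, static friction cannot hold it; the crate slides down the incline and kinetic friction applies: f = μ_k N = 0.35 × 182.1 = 63.7 N.

f ≈ 63.7 N (up the incline)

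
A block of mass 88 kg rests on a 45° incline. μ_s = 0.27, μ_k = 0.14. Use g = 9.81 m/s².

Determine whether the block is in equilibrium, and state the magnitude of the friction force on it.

N = m g cos θ = 610 N.
Down-slope weight component: m g sin θ = 610 N.
μ_s N = 165 N.
610 > 165 N, so it slides; kinetic friction f = μ_k N = 0.14×610 = 85.5 N.

f ≈ 85.5 N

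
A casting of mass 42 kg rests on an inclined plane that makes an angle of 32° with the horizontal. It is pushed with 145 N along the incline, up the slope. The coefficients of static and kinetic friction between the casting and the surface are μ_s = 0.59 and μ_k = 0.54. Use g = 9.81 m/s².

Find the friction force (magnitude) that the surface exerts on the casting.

f ≈ 73.3 N (up the incline)

The normal reaction is N = m g cos θ = 349.4 N.
Parallel to the incline, ΣF = 0 gives f = m g sin θ − P = 218.3 − 145 = 73.34 N (up-slope positive).
Maximum static friction available: μ_s N = 0.59 × 349.4 = 206.2 N.
Since |73.34| ≤ 206.2 N, no slip — friction simply equals what equilibrium demands.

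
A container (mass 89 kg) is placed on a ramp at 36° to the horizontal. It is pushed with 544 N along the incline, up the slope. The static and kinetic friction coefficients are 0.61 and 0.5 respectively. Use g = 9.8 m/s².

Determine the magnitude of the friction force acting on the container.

The normal reaction is N = m g cos θ = 705.6 N.
For equilibrium along the incline the friction force must supply f = m g sin θ − P = 512.7 − 544 = -31.33 N (positive meaning up-slope).
The static-friction ceiling is μ_s N = 0.61 × 705.6 = 430.4 N.
Since |-31.33| ≤ 430.4 N, the container remains in static equilibrium and friction takes exactly the required value.

f ≈ 31.3 N (down the incline)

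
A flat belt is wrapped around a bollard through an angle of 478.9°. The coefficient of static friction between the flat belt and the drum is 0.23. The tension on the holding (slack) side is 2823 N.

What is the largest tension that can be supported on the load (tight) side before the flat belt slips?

At impending slip the capstan equation gives T₂/T₁ = e^{μβ} with β in radians.
β = 478.9° × π/180 = 8.358 rad.
e^{μβ} = e^{0.23×8.358} = 6.838.
T₂ = T₁ · e^{μβ} = 2823 × 6.838 = 19300 N.

T_max ≈ 19300 N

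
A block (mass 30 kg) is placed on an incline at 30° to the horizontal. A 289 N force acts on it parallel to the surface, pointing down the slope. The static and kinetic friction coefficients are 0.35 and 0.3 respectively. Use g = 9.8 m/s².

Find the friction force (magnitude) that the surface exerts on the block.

The normal reaction is N = m g cos θ = 254.6 N.
For equilibrium along the incline the friction force must supply f = m g sin θ + P = 147 + 289 = 436 N (positive meaning up-slope).
The static-friction ceiling is μ_s N = 0.35 × 254.6 = 89.11 N.
Since |436| > 89.11 N, static friction cannot hold it; the block slides down the incline and kinetic friction applies: f = μ_k N = 0.3 × 254.6 = 76.4 N.

f ≈ 76.4 N (up the incline)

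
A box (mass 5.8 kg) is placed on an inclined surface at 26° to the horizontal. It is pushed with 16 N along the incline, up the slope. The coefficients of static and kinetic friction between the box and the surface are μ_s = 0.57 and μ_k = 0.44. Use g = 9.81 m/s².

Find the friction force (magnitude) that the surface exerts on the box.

f ≈ 8.94 N (up the incline)

Perpendicular to the surface, N = m g cos θ = 5.8·9.81·cos 26° = 51.14 N.
Parallel to the incline, ΣF = 0 gives f = m g sin θ − P = 24.94 − 16 = 8.942 N (up-slope positive).
Static friction can supply at most μ_s N = 29.15 N.
Since |8.942| ≤ 29.15 N, no slip — friction simply equals what equilibrium demands.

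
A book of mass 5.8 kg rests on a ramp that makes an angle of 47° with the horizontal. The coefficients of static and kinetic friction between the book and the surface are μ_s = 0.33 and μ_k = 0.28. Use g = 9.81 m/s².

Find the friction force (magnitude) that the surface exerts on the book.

f ≈ 10.9 N (up the incline)

Normal force: N = m g cos θ = 5.8 × 9.81 × cos 47° = 38.8 N.
For equilibrium along the incline, friction must balance the weight component: f = m g sin θ = 41.61 N up the slope.
Static friction can supply at most μ_s N = 12.81 N.
|41.61| exceeds 12.81 N, so the book slips down-slope; friction is kinetic, f = μ_k N = 0.28×38.8 = 10.9 N.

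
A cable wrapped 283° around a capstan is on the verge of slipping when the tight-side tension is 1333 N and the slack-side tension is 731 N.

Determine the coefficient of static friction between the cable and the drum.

T₂/T₁ = e^{μβ} → μ = ln(T₂/T₁)/β.
β = 283° = 4.939 rad.
μ = ln(1333/731)/4.939 = ln(1.824)/4.939 = 0.122.

μ ≈ 0.122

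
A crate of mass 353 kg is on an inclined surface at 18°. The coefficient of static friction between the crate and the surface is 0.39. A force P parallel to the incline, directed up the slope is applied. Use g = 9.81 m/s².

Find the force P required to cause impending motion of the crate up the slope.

P ≈ 2350 N

At impending motion up the slope, friction acts down-slope at its limit: f = μ_s N.
P is parallel to the surface, so N = m g cos θ = 3290 N.
Along the incline: P = m g sin θ + μ_s N = 1070 + 0.39×3290 = 2350 N.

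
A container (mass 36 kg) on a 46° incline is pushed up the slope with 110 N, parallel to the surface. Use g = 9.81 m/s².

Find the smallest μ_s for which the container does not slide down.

N = m g cos θ = 245.3 N.
Friction must make up the shortfall along the incline: f = m g sin θ − P = 254 − 110 = 144 N.
At the threshold f = μ_s N, so μ_s,min = 144/245.3 = 0.587.

μ_s,min ≈ 0.587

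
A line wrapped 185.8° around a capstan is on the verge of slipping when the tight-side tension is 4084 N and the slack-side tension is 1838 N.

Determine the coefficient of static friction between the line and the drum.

T₂/T₁ = e^{μβ} → μ = ln(T₂/T₁)/β.
β = 185.8° = 3.243 rad.
μ = ln(4084/1838)/3.243 = ln(2.222)/3.243 = 0.246.

μ ≈ 0.246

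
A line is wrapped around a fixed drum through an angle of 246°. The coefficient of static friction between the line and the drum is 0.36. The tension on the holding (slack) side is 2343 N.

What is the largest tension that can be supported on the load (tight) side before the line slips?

T_max ≈ 11000 N

At impending slip the capstan equation gives T₂/T₁ = e^{μβ} with β in radians.
β = 246° × π/180 = 4.294 rad.
e^{μβ} = e^{0.36×4.294} = 4.691.
T₂ = T₁ · e^{μβ} = 2343 × 4.691 = 11000 N.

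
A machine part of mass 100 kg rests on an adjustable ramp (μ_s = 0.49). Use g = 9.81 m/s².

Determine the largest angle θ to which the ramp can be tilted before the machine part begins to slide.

At the slip threshold, m g sin θ = μ_s · m g cos θ, so tan θ = μ_s.
θ_max = arctan(0.49) = 26.1°.

θ_max ≈ 26.1°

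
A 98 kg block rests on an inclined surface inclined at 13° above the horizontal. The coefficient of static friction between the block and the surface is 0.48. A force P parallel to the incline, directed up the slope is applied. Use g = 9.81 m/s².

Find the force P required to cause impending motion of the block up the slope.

P ≈ 666 N

At impending motion up the slope, friction acts down-slope at its limit: f = μ_s N.
P is parallel to the surface, so N = m g cos θ = 937 N.
Along the incline: P = m g sin θ + μ_s N = 216 + 0.48×937 = 666 N.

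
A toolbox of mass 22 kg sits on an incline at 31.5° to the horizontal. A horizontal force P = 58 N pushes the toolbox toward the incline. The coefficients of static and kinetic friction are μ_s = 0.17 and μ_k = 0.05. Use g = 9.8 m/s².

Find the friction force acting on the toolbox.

The horizontal push has a component P sin θ into the surface, so N = m g cos θ + P sin θ = 183.8 + 30.3 = 214.1 N.
Parallel to the incline: P cos θ − m g sin θ = 49.45 − 112.7 = -63.2 N; the friction needed to balance this is 63.2 N acting up the slope.
Maximum static friction: μ_s N = 0.17 × 214.1 = 36.4 N.
The required 63.2 N exceeds the static limit, so the toolbox slides down-slope and f = μ_k N = 0.05×214.1 = 10.7 N.

f ≈ 10.7 N (up the incline)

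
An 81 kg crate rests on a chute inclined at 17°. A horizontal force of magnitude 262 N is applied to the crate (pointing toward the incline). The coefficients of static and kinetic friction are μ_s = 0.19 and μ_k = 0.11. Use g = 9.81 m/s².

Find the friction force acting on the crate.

f ≈ 18.2 N (down the incline)

Normal direction: N = m g cos θ + P sin θ = 836.5 N.
Parallel to the incline: P cos θ − m g sin θ = 250.6 − 232.3 = 18.23 N; the friction needed to balance this is 18.23 N acting down the slope.
The limit of static friction is μ_s N = 158.9 N.
Since 18.23 N is within the 158.9 N limit, the crate stays put and friction is exactly 18.2 N.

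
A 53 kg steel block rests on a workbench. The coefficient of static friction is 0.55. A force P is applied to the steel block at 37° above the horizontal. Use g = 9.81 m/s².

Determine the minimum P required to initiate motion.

P ≈ 253 N

N = m g − P sin α (the pull lifts the steel block).
At impending slip, P cos α = μ_s N = μ_s (m g − P sin α).
Solving: P (cos α + μ_s sin α) = μ_s m g → P = 0.55×520/(cos 37° + 0.55 sin 37°) = 286/1.13 = 253 N.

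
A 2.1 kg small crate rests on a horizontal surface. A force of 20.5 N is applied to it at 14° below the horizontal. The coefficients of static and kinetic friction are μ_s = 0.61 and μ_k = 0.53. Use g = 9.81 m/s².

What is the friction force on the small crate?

f ≈ 13.5 N

Vertical equilibrium gives N = m g + P sin α = 25.56 N.
The horizontal driving force is P cos α = 19.89 N, so equilibrium needs friction f = 19.89 N.
The static-friction limit is μ_s N = 15.59 N.
19.89 > 15.59 N → the small crate slides; f = μ_k N = 0.53×25.56 = 13.5 N.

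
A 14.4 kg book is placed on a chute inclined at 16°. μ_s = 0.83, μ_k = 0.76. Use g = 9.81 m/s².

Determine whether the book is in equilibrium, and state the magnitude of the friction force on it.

f ≈ 38.9 N

N = m g cos θ = 136 N.
Down-slope weight component: m g sin θ = 38.9 N.
μ_s N = 113 N.
38.9 ≤ 113 N, so it stays put; friction = 38.9 N.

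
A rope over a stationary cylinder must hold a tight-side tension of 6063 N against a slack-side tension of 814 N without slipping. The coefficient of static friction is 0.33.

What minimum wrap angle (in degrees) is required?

T₂/T₁ = e^{μβ} → β = ln(T₂/T₁)/μ.
β = ln(6063/814)/0.33 = 2.008/0.33 = 6.085 rad.
In degrees: β = 6.085 × 180/π = 349°.

β_min ≈ 349°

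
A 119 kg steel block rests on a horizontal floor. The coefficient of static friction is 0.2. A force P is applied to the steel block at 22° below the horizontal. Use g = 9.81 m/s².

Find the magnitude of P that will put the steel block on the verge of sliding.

N = m g + P sin α (the push presses the steel block into the horizontal floor).
At impending slip, P cos α = μ_s N = μ_s (m g + P sin α).
Solving: P (cos α − μ_s sin α) = μ_s m g → P = 0.2×1170/(cos 22° − 0.2 sin 22°) = 233/0.8523 = 274 N.

P ≈ 274 N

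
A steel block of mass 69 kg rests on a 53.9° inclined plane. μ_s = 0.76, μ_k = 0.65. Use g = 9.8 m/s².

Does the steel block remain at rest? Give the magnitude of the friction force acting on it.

f ≈ 259 N

N = m g cos θ = 398 N.
Down-slope weight component: m g sin θ = 546 N.
μ_s N = 303 N.
546 > 303 N, so it slides; kinetic friction f = μ_k N = 0.65×398 = 259 N.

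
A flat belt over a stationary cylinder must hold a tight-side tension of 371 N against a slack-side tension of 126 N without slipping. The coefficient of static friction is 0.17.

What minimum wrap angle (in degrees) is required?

β_min ≈ 364°

T₂/T₁ = e^{μβ} → β = ln(T₂/T₁)/μ.
β = ln(371/126)/0.17 = 1.08/0.17 = 6.352 rad.
In degrees: β = 6.352 × 180/π = 364°.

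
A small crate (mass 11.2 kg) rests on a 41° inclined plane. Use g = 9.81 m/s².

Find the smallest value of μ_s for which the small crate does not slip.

μ_s,min ≈ 0.869

At the slip threshold m g sin θ = μ_s m g cos θ, so μ_s,min = tan θ.
μ_s,min = tan 41° = 0.869.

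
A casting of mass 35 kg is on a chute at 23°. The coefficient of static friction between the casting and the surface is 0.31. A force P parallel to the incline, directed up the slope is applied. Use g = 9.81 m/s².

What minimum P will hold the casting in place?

The casting tends to slide down (tan θ > μ_s), so at the point of impending slip friction acts up-slope at its limit: f = μ_s N.
P is parallel to the surface, so N = m g cos θ = 316 N.
Along the incline: P + μ_s N = m g sin θ, so P = 134 − 0.31×316 = 36.2 N.

P_min ≈ 36.2 N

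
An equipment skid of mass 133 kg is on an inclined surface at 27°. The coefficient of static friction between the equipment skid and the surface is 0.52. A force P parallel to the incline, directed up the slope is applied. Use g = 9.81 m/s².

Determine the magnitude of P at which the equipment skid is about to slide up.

At impending motion up the slope, friction acts down-slope at its limit: f = μ_s N.
P is parallel to the surface, so N = m g cos θ = 1160 N.
Along the incline: P = m g sin θ + μ_s N = 592 + 0.52×1160 = 1200 N.

P ≈ 1200 N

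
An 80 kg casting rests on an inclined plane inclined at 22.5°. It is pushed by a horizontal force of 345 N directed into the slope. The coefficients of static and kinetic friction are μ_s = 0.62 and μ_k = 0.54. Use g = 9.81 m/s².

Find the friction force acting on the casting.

Normal direction: N = m g cos θ + P sin θ = 857.1 N.
Along the incline, the net driving force (taking up-slope positive) is P cos θ − m g sin θ = 318.7 − 300.3 = 18.41 N, so equilibrium requires friction f = -18.41 N (down-slope).
The limit of static friction is μ_s N = 531.4 N.
Since 18.41 N is within the 531.4 N limit, the casting stays put and friction is exactly 18.4 N.

f ≈ 18.4 N (down the incline)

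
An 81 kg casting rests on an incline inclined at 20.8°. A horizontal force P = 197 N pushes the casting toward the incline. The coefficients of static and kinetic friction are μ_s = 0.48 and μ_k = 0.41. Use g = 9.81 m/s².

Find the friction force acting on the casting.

f ≈ 98 N (up the incline)

Resolve perpendicular to the incline: N = m g cos θ + P sin θ = 81×9.81×cos 20.8° + 197×sin 20.8° = 812.8 N.
Parallel to the incline: P cos θ − m g sin θ = 184.2 − 282.2 = -98.01 N; the friction needed to balance this is 98.01 N acting up the slope.
The limit of static friction is μ_s N = 390.1 N.
Since 98.01 N is within the 390.1 N limit, the casting stays put and friction is exactly 98 N.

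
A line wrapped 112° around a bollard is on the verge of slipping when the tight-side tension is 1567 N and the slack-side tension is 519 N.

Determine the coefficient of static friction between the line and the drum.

μ ≈ 0.565

T₂/T₁ = e^{μβ} → μ = ln(T₂/T₁)/β.
β = 112° = 1.955 rad.
μ = ln(1567/519)/1.955 = ln(3.019)/1.955 = 0.565.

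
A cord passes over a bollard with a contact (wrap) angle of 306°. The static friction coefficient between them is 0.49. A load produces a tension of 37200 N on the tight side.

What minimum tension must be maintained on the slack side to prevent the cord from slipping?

T_min ≈ 2720 N

Capstan equation at impending slip: T_tight/T_slack = e^{μβ}.
β = 306° = 5.341 rad; e^{μβ} = e^{0.49×5.341} = 13.69.
T_slack = T_tight / e^{μβ} = 37200 / 13.69 = 2720 N.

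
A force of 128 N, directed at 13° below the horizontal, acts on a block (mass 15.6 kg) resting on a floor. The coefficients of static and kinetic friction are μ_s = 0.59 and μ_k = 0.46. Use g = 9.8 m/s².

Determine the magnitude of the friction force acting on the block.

Vertical equilibrium gives N = m g + P sin α = 181.7 N.
The horizontal driving force is P cos α = 124.7 N, so equilibrium needs friction f = 124.7 N.
The static-friction limit is μ_s N = 107.2 N.
The required friction exceeds μ_s N, so the block moves and f = μ_k N = 83.6 N.

f ≈ 83.6 N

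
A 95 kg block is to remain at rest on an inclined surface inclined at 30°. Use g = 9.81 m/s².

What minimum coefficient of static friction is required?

μ_s,min ≈ 0.577

At the slip threshold m g sin θ = μ_s m g cos θ, so μ_s,min = tan θ.
μ_s,min = tan 30° = 0.577.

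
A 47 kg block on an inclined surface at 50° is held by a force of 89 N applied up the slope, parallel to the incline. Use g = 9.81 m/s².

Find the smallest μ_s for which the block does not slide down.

N = m g cos θ = 296.4 N.
Friction must make up the shortfall along the incline: f = m g sin θ − P = 353.2 − 89 = 264.2 N.
At the threshold f = μ_s N, so μ_s,min = 264.2/296.4 = 0.891.

μ_s,min ≈ 0.891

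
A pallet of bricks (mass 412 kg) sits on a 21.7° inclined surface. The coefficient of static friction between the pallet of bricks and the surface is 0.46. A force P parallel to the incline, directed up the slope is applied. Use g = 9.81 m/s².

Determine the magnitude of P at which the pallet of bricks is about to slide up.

P ≈ 3220 N

At impending motion up the slope, friction acts down-slope at its limit: f = μ_s N.
P is parallel to the surface, so N = m g cos θ = 3760 N.
Along the incline: P = m g sin θ + μ_s N = 1490 + 0.46×3760 = 3220 N.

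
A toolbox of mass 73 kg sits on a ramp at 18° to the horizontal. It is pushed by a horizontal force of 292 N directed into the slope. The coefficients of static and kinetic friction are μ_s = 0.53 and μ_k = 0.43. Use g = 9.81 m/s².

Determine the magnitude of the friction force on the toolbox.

f ≈ 56.4 N (down the incline)

Normal direction: N = m g cos θ + P sin θ = 771.3 N.
Along the incline, the net driving force (taking up-slope positive) is P cos θ − m g sin θ = 277.7 − 221.3 = 56.41 N, so equilibrium requires friction f = -56.41 N (down-slope).
The limit of static friction is μ_s N = 408.8 N.
Since 56.41 N is within the 408.8 N limit, the toolbox stays put and friction is exactly 56.4 N.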